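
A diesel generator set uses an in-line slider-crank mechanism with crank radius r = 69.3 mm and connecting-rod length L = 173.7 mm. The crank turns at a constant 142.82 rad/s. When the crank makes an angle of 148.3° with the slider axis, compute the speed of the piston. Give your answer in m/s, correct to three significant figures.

ω = 142.8 rad/s
For an in-line slider-crank, x = r cosθ + √(L² − r² sin²θ), so v = −rω sinθ·[1 + r cosθ/√(L² − r² sin²θ)].
With r = 0.0693 m, L = 0.1737 m, θ = 148.3°: √(L² − r² sin²θ) = 0.16984 m.
v = −0.0693·142.8·0.52547·[1 + 0.0693·-0.85081/0.16984] = -3.3953 m/s.
|v| = 3.3953 m/s.

3.40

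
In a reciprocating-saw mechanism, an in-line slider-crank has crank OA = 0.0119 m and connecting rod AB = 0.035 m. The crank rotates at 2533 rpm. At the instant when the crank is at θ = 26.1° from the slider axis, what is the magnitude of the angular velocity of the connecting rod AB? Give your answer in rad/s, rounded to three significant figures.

81.9

ω = 265.3 rad/s (converted from 2533 rpm).
The rod makes angle φ with the slider axis where L sinφ = r sinθ; differentiating, L cosφ·φ̇ = r ω cosθ.
L cosφ = √(L² − r² sin²θ) = 0.034606 m.
|ω_rod| = r ω |cosθ| / √(L² − r² sin²θ) = 0.0119·265.3·0.89803/0.034606 = 81.912 rad/s.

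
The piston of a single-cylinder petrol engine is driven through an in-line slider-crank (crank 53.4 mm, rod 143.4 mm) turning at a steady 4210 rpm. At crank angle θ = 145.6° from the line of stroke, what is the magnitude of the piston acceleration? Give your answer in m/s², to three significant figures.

7010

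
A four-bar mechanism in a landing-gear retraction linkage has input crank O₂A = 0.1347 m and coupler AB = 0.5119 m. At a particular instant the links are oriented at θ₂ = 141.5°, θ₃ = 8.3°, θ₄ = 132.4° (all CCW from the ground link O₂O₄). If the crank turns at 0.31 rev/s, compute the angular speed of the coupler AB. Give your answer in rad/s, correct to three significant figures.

0.0979

ω₂ = 1.948 rad/s (from 0.31 rev/s).
Differentiating the loop-closure r₂e^{iθ₂}+r₃e^{iθ₃}=r₁+r₄e^{iθ₄} gives r₂ω₂e^{iθ₂}+r₃ω₃e^{iθ₃}=r₄ω₄e^{iθ₄}.
Eliminating the other unknown: ω₃ = r₂ω₂ sin(θ₄−θ₂) / [r₃ sin(θ₃−θ₄)].
Numerator sine = -0.15816; denominator sine = -0.82806.
Result = 0.1347·1.948·(-0.15816) / (0.5119·(-0.82806)) = +0.097893 rad/s; magnitude 0.097893 rad/s.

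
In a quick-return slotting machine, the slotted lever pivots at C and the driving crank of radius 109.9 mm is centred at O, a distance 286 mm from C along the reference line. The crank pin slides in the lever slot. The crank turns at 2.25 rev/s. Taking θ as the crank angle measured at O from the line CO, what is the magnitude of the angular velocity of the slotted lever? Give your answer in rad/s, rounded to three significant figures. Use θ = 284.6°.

2.58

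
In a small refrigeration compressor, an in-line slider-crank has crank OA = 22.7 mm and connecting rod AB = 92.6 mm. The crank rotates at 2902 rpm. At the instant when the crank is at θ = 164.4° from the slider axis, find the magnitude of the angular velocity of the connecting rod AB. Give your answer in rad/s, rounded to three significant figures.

ω = 303.9 rad/s (converted from 2902 rpm).
The rod makes angle φ with the slider axis where L sinφ = r sinθ; differentiating, L cosφ·φ̇ = r ω cosθ.
L cosφ = √(L² − r² sin²θ) = 0.092399 m.
|ω_rod| = r ω |cosθ| / √(L² − r² sin²θ) = 0.0227·303.9·0.96316/0.092399 = 71.909 rad/s.

71.9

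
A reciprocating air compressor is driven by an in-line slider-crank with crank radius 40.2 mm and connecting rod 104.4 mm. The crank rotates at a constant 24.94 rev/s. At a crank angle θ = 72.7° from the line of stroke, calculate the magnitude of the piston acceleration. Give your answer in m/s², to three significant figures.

37.2

ω = 2π·24.9 = 156.7 rad/s
x(θ) = r cosθ + √(L² − r² sin²θ); with ω constant, a = ω²·d²x/dθ².
d²x/dθ² = −r cosθ − r²(cos2θ)/√u − r⁴ sin²2θ/(4u^{3/2}),  u = L² − r² sin²θ = 0.00942623 m².
Substituting r = 0.0402 m, L = 0.1044 m, θ = 72.7°: d²x/dθ² = +0.0015166 m.
a = ω²·d²x/dθ² = (156.7)²·(+0.0015166) = +37.241 m/s²;  |a| = 37.241 m/s².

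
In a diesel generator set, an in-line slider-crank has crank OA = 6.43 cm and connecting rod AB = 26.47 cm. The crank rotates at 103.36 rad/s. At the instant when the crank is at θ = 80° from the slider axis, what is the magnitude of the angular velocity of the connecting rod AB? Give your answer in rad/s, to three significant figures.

ω = 103.4 rad/s
The rod makes angle φ with the slider axis where L sinφ = r sinθ; differentiating, L cosφ·φ̇ = r ω cosθ.
L cosφ = √(L² − r² sin²θ) = 0.25701 m.
|ω_rod| = r ω |cosθ| / √(L² − r² sin²θ) = 0.0643·103.4·0.17365/0.25701 = 4.4903 rad/s.

4.49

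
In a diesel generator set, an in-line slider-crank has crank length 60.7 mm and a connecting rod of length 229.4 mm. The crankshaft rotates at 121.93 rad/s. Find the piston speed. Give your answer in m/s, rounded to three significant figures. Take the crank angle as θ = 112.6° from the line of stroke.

ω = 121.9 rad/s
For an in-line slider-crank, x = r cosθ + √(L² − r² sin²θ), so v = −rω sinθ·[1 + r cosθ/√(L² − r² sin²θ)].
With r = 0.0607 m, L = 0.2294 m, θ = 112.6°: √(L² − r² sin²θ) = 0.22245 m.
v = −0.0607·121.9·0.92321·[1 + 0.0607·-0.38430/0.22245] = -6.1163 m/s.
|v| = 6.1163 m/s.

6.12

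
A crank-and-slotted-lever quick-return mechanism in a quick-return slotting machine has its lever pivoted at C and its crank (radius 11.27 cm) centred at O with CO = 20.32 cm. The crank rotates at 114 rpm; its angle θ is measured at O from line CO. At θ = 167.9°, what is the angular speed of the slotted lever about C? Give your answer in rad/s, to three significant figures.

ω = 11.94 rad/s (from 114 rpm).
Crank pin A relative to C: A = (d + r cosθ, r sinθ); lever angle φ = atan2(r sinθ, d + r cosθ).
Differentiating tanφ: φ̇ = rω(d cosθ + r)/(d² + r² + 2dr cosθ).
d² + r² + 2dr cosθ = |CA|² = 0.00920781 m²;  d cosθ + r = -0.085986 m.
|ω_lever| = |0.1127·11.94·-0.085986| / 0.00920781 = 12.564 rad/s.

12.6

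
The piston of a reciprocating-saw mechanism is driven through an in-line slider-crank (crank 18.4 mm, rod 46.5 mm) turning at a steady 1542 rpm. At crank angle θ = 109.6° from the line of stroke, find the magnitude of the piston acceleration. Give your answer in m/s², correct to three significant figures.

316

ω = 2π·1542/60 = 161.5 rad/s
x(θ) = r cosθ + √(L² − r² sin²θ); with ω constant, a = ω²·d²x/dθ².
d²x/dθ² = −r cosθ − r²(cos2θ)/√u − r⁴ sin²2θ/(4u^{3/2}),  u = L² − r² sin²θ = 0.00186179 m².
Substituting r = 0.0184 m, L = 0.0465 m, θ = 109.6°: d²x/dθ² = +0.01211 m.
a = ω²·d²x/dθ² = (161.5)²·(+0.01211) = +315.78 m/s²;  |a| = 315.78 m/s².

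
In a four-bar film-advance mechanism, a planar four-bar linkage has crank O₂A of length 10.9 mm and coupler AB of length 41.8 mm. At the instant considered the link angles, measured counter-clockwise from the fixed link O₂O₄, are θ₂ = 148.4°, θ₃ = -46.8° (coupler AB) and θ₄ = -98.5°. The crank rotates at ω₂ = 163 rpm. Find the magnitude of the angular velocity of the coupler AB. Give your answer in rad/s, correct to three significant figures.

5.22

ω₂ = 17.07 rad/s (from 163 rpm).
Differentiating the loop-closure r₂e^{iθ₂}+r₃e^{iθ₃}=r₁+r₄e^{iθ₄} gives r₂ω₂e^{iθ₂}+r₃ω₃e^{iθ₃}=r₄ω₄e^{iθ₄}.
Eliminating the other unknown: ω₃ = r₂ω₂ sin(θ₄−θ₂) / [r₃ sin(θ₃−θ₄)].
Numerator sine = +0.91982; denominator sine = +0.78478.
Result = 0.0109·17.07·(+0.91982) / (0.0418·(+0.78478)) = +5.217 rad/s; magnitude 5.217 rad/s.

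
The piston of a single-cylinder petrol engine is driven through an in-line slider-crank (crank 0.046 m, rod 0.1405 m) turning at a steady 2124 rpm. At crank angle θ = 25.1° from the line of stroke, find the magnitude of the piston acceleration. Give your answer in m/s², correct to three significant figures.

ω = 2π·2124/60 = 222.4 rad/s
x(θ) = r cosθ + √(L² − r² sin²θ); with ω constant, a = ω²·d²x/dθ².
d²x/dθ² = −r cosθ − r²(cos2θ)/√u − r⁴ sin²2θ/(4u^{3/2}),  u = L² − r² sin²θ = 0.0193595 m².
Substituting r = 0.046 m, L = 0.1405 m, θ = 25.1°: d²x/dθ² = -0.051636 m.
a = ω²·d²x/dθ² = (222.4)²·(-0.051636) = -2554.6 m/s²;  |a| = 2554.6 m/s².

2550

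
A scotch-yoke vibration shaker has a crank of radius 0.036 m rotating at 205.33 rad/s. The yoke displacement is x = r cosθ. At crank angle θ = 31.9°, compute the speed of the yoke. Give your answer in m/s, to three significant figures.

ω = 205.3 rad/s
x = r cosθ ⇒ ẋ = −rω sinθ.
|v| = rω|sinθ| = 0.036·205.3·|sin 31.9°| = 3.9062 m/s.

3.91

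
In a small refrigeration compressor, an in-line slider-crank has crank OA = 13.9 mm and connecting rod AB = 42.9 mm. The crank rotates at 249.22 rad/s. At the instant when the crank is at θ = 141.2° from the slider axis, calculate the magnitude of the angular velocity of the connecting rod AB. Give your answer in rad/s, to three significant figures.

ω = 249.2 rad/s
The rod makes angle φ with the slider axis where L sinφ = r sinθ; differentiating, L cosφ·φ̇ = r ω cosθ.
L cosφ = √(L² − r² sin²θ) = 0.042007 m.
|ω_rod| = r ω |cosθ| / √(L² − r² sin²θ) = 0.0139·249.2·0.77934/0.042007 = 64.27 rad/s.

64.3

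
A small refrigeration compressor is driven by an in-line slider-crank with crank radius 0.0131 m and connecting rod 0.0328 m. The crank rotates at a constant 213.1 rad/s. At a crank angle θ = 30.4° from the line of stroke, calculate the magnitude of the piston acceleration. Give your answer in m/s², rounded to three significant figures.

ω = 213.1 rad/s
x(θ) = r cosθ + √(L² − r² sin²θ); with ω constant, a = ω²·d²x/dθ².
d²x/dθ² = −r cosθ − r²(cos2θ)/√u − r⁴ sin²2θ/(4u^{3/2}),  u = L² − r² sin²θ = 0.0010319 m².
Substituting r = 0.0131 m, L = 0.0328 m, θ = 30.4°: d²x/dθ² = -0.014074 m.
a = ω²·d²x/dθ² = (213.1)²·(-0.014074) = -639.14 m/s²;  |a| = 639.14 m/s².

639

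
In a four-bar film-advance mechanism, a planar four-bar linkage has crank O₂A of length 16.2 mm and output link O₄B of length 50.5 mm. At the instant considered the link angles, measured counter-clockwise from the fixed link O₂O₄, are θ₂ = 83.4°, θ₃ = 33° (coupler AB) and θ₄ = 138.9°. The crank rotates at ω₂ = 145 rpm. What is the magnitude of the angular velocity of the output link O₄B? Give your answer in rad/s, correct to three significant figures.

ω₂ = 15.18 rad/s (from 145 rpm).
Differentiating the loop-closure r₂e^{iθ₂}+r₃e^{iθ₃}=r₁+r₄e^{iθ₄} gives r₂ω₂e^{iθ₂}+r₃ω₃e^{iθ₃}=r₄ω₄e^{iθ₄}.
Eliminating the other unknown: ω₄ = r₂ω₂ sin(θ₂−θ₃) / [r₄ sin(θ₄−θ₃)].
Numerator sine = +0.77051; denominator sine = +0.96174.
Result = 0.0162·15.18·(+0.77051) / (0.0505·(+0.96174)) = +3.9025 rad/s; magnitude 3.9025 rad/s.

3.90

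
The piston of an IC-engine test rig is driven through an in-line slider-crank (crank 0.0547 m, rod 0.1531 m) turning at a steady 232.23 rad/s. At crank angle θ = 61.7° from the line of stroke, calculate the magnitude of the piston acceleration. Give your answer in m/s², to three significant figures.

ω = 232.2 rad/s
x(θ) = r cosθ + √(L² − r² sin²θ); with ω constant, a = ω²·d²x/dθ².
d²x/dθ² = −r cosθ − r²(cos2θ)/√u − r⁴ sin²2θ/(4u^{3/2}),  u = L² − r² sin²θ = 0.02112 m².
Substituting r = 0.0547 m, L = 0.1531 m, θ = 61.7°: d²x/dθ² = -0.015107 m.
a = ω²·d²x/dθ² = (232.2)²·(-0.015107) = -814.74 m/s²;  |a| = 814.74 m/s².

815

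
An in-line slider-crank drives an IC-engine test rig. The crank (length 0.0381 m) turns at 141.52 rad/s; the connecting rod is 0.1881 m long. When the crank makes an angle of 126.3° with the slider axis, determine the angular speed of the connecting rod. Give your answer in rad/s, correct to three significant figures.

17.2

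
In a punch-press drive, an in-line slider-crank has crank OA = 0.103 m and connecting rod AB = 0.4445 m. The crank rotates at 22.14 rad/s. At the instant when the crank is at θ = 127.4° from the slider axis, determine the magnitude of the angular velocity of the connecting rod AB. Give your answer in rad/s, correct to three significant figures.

3.17

ω = 22.14 rad/s
The rod makes angle φ with the slider axis where L sinφ = r sinθ; differentiating, L cosφ·φ̇ = r ω cosθ.
L cosφ = √(L² − r² sin²θ) = 0.4369 m.
|ω_rod| = r ω |cosθ| / √(L² − r² sin²θ) = 0.103·22.14·0.60738/0.4369 = 3.1702 rad/s.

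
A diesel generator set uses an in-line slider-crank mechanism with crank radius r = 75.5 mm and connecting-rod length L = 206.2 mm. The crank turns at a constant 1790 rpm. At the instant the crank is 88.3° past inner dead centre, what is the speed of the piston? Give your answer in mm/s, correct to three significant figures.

ω = 2π·1790/60 = 187.4 rad/s
For an in-line slider-crank, x = r cosθ + √(L² − r² sin²θ), so v = −rω sinθ·[1 + r cosθ/√(L² − r² sin²θ)].
With r = 0.0755 m, L = 0.2062 m, θ = 88.3°: √(L² − r² sin²θ) = 0.19189 m.
v = −0.0755·187.4·0.99956·[1 + 0.0755·0.02967/0.19189] = -14.311 m/s.
|v| = 14.311 m/s = 14311 mm/s.

14300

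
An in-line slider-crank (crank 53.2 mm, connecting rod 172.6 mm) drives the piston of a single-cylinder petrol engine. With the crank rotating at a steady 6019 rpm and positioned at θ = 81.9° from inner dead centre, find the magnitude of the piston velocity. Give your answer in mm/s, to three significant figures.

34700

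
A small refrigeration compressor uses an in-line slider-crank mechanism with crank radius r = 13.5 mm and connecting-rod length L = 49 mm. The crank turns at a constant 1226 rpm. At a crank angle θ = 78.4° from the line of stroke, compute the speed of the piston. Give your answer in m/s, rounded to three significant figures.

ω = 2π·1226/60 = 128.4 rad/s
For an in-line slider-crank, x = r cosθ + √(L² − r² sin²θ), so v = −rω sinθ·[1 + r cosθ/√(L² − r² sin²θ)].
With r = 0.0135 m, L = 0.049 m, θ = 78.4°: √(L² − r² sin²θ) = 0.047182 m.
v = −0.0135·128.4·0.97958·[1 + 0.0135·0.20108/0.047182] = -1.7955 m/s.
|v| = 1.7955 m/s.

1.80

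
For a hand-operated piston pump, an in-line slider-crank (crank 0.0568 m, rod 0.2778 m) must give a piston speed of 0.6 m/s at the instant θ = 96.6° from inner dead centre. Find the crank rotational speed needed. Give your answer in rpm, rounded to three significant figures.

For an in-line slider-crank, |v_piston| = rω|sinθ|·[1 + r cosθ/√(L² − r² sin²θ)].
With r = 0.0568 m, L = 0.2778 m, θ = 96.6°: the bracketed kinematic factor |dx/dθ| = 0.055069 m.
ω = v/|dx/dθ| = 0.6/0.055069 = 10.895 rad/s.
N = 60ω/(2π) = 104.04 rpm.

104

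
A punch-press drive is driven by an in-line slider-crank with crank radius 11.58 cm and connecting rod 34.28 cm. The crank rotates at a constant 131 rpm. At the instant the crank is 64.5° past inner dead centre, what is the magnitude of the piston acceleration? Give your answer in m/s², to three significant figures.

4.66

ω = 2π·131/60 = 13.72 rad/s
x(θ) = r cosθ + √(L² − r² sin²θ); with ω constant, a = ω²·d²x/dθ².
d²x/dθ² = −r cosθ − r²(cos2θ)/√u − r⁴ sin²2θ/(4u^{3/2}),  u = L² − r² sin²θ = 0.106588 m².
Substituting r = 0.1158 m, L = 0.3428 m, θ = 64.5°: d²x/dθ² = -0.024785 m.
a = ω²·d²x/dθ² = (13.72)²·(-0.024785) = -4.6643 m/s²;  |a| = 4.6643 m/s².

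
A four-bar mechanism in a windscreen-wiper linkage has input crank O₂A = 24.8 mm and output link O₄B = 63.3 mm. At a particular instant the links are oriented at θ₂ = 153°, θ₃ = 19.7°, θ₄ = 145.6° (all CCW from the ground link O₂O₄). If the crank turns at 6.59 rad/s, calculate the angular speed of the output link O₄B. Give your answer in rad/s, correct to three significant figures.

2.32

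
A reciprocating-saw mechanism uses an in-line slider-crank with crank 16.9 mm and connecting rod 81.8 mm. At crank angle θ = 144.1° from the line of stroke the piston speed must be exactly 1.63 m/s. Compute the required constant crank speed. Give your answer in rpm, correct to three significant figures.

1890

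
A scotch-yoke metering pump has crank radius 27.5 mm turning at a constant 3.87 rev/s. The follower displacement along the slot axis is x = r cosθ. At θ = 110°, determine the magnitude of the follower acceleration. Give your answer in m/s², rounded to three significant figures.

5.56

ω = 24.32 rad/s (from 3.87 rev/s).
x = r cosθ ⇒ ẍ = −rω² cosθ (ω constant).
|a| = rω²|cosθ| = 0.0275·(24.32)²·|cos 110°| = 5.5612 m/s².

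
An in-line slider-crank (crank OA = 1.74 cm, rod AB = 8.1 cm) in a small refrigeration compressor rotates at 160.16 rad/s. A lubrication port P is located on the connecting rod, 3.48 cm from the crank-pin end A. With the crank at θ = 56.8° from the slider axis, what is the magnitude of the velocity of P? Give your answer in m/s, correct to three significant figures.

2.60

ω = 160.2 rad/s.  Crank-pin speed |V_A| = rω = 2.7868 m/s, perpendicular to OA.
Rod angle: sinφ = −(r/L) sinθ ⇒ φ = -10.355°; ω_rod = −rω cosθ/√(L²−r²sin²θ) = -19.151 rad/s.
V_P = V_A + ω_rod × AP, with AP = 0.0348 m along the rod.
Components: V_Px = −rω sinθ − a·ω_rod·sinφ = -2.4517 m/s;  V_Py = rω cosθ + a·ω_rod·cosφ = +0.87035 m/s.
|V_P| = √(V_Px² + V_Py²) = 2.6016 m/s.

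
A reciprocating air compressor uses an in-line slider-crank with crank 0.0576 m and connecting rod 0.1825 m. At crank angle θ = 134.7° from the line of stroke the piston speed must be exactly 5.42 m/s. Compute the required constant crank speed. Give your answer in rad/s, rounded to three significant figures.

171

For an in-line slider-crank, |v_piston| = rω|sinθ|·[1 + r cosθ/√(L² − r² sin²θ)].
With r = 0.0576 m, L = 0.1825 m, θ = 134.7°: the bracketed kinematic factor |dx/dθ| = 0.031615 m.
ω = v/|dx/dθ| = 5.42/0.031615 = 171.44 rad/s.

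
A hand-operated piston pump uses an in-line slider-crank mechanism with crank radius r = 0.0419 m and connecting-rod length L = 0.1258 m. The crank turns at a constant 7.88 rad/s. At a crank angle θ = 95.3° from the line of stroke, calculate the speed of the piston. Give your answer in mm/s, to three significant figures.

ω = 7.88 rad/s
For an in-line slider-crank, x = r cosθ + √(L² − r² sin²θ), so v = −rω sinθ·[1 + r cosθ/√(L² − r² sin²θ)].
With r = 0.0419 m, L = 0.1258 m, θ = 95.3°: √(L² − r² sin²θ) = 0.11868 m.
v = −0.0419·7.88·0.99572·[1 + 0.0419·-0.09237/0.11868] = -0.31804 m/s.
|v| = 0.31804 m/s = 318.04 mm/s.

318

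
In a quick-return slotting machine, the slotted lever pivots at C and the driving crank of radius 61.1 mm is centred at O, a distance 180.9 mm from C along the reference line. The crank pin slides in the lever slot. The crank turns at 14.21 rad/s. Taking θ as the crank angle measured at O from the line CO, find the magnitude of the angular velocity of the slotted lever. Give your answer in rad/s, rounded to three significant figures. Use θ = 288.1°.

2.35

ω = 14.21 rad/s
Crank pin A relative to C: A = (d + r cosθ, r sinθ); lever angle φ = atan2(r sinθ, d + r cosθ).
Differentiating tanφ: φ̇ = rω(d cosθ + r)/(d² + r² + 2dr cosθ).
d² + r² + 2dr cosθ = |CA|² = 0.0433258 m²;  d cosθ + r = +0.1173 m.
|ω_lever| = |0.0611·14.21·+0.1173| / 0.0433258 = 2.3507 rad/s.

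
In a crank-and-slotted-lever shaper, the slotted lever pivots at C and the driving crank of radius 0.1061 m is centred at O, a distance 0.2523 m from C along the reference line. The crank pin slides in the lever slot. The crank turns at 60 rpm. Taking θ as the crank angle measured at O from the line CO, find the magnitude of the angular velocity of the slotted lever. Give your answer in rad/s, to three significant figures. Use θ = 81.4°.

1.16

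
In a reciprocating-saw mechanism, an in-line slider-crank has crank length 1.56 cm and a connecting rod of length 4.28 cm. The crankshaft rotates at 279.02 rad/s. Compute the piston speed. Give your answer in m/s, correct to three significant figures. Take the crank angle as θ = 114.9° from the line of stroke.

ω = 279 rad/s
For an in-line slider-crank, x = r cosθ + √(L² − r² sin²θ), so v = −rω sinθ·[1 + r cosθ/√(L² − r² sin²θ)].
With r = 0.0156 m, L = 0.0428 m, θ = 114.9°: √(L² − r² sin²θ) = 0.040393 m.
v = −0.0156·279·0.90704·[1 + 0.0156·-0.42104/0.040393] = -3.3061 m/s.
|v| = 3.3061 m/s.

3.31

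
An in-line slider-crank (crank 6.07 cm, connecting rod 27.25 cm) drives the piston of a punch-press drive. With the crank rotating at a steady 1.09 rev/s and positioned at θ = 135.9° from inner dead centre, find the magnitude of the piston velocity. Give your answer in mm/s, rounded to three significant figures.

242

ω = 2π·1.09 = 6.849 rad/s
For an in-line slider-crank, x = r cosθ + √(L² − r² sin²θ), so v = −rω sinθ·[1 + r cosθ/√(L² − r² sin²θ)].
With r = 0.0607 m, L = 0.2725 m, θ = 135.9°: √(L² − r² sin²θ) = 0.26921 m.
v = −0.0607·6.849·0.69591·[1 + 0.0607·-0.71813/0.26921] = -0.24246 m/s.
|v| = 0.24246 m/s = 242.46 mm/s.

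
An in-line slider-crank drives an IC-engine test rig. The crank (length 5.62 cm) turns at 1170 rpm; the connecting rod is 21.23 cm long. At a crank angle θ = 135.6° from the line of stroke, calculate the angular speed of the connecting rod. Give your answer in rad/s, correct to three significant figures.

23.6

ω = 122.5 rad/s (converted from 1170 rpm).
The rod makes angle φ with the slider axis where L sinφ = r sinθ; differentiating, L cosφ·φ̇ = r ω cosθ.
L cosφ = √(L² − r² sin²θ) = 0.20863 m.
|ω_rod| = r ω |cosθ| / √(L² − r² sin²θ) = 0.0562·122.5·0.71447/0.20863 = 23.581 rad/s.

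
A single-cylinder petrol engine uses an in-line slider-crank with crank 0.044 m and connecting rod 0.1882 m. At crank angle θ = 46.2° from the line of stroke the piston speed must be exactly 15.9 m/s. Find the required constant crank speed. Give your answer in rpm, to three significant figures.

For an in-line slider-crank, |v_piston| = rω|sinθ|·[1 + r cosθ/√(L² − r² sin²θ)].
With r = 0.044 m, L = 0.1882 m, θ = 46.2°: the bracketed kinematic factor |dx/dθ| = 0.036971 m.
ω = v/|dx/dθ| = 15.9/0.036971 = 430.06 rad/s.
N = 60ω/(2π) = 4106.8 rpm.

4110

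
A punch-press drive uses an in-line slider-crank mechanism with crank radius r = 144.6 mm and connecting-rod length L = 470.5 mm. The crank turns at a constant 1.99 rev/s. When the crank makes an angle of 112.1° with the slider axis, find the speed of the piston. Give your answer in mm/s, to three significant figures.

ω = 2π·1.99 = 12.5 rad/s
For an in-line slider-crank, x = r cosθ + √(L² − r² sin²θ), so v = −rω sinθ·[1 + r cosθ/√(L² − r² sin²θ)].
With r = 0.1446 m, L = 0.4705 m, θ = 112.1°: √(L² − r² sin²θ) = 0.45102 m.
v = −0.1446·12.5·0.92653·[1 + 0.1446·-0.37622/0.45102] = -1.4731 m/s.
|v| = 1.4731 m/s = 1473.1 mm/s.

1470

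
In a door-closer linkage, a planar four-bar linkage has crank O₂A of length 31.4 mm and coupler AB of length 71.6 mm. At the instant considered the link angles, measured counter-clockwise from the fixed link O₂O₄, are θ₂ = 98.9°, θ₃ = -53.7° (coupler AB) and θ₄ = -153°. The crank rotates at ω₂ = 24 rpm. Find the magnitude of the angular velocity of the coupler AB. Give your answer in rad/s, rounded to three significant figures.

ω₂ = 2.513 rad/s (from 24 rpm).
Differentiating the loop-closure r₂e^{iθ₂}+r₃e^{iθ₃}=r₁+r₄e^{iθ₄} gives r₂ω₂e^{iθ₂}+r₃ω₃e^{iθ₃}=r₄ω₄e^{iθ₄}.
Eliminating the other unknown: ω₃ = r₂ω₂ sin(θ₄−θ₂) / [r₃ sin(θ₃−θ₄)].
Numerator sine = +0.95052; denominator sine = +0.98686.
Result = 0.0314·2.513·(+0.95052) / (0.0716·(+0.98686)) = +1.0616 rad/s; magnitude 1.0616 rad/s.

1.06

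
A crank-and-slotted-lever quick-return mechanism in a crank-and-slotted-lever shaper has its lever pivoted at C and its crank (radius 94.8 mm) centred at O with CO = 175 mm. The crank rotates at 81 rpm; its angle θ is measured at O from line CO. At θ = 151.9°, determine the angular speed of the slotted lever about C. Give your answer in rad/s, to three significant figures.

4.63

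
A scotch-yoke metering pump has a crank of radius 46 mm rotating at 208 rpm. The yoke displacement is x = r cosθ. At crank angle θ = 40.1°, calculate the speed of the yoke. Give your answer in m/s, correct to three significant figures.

0.645

ω = 21.78 rad/s (from 208 rpm).
x = r cosθ ⇒ ẋ = −rω sinθ.
|v| = rω|sinθ| = 0.046·21.78·|sin 40.1°| = 0.64539 m/s.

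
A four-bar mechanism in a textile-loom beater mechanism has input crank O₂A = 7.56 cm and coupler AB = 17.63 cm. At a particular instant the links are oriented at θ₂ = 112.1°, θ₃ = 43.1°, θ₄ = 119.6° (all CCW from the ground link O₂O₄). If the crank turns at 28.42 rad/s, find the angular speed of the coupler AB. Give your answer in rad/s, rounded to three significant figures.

1.64

ω₂ = 28.42 rad/s
Differentiating the loop-closure r₂e^{iθ₂}+r₃e^{iθ₃}=r₁+r₄e^{iθ₄} gives r₂ω₂e^{iθ₂}+r₃ω₃e^{iθ₃}=r₄ω₄e^{iθ₄}.
Eliminating the other unknown: ω₃ = r₂ω₂ sin(θ₄−θ₂) / [r₃ sin(θ₃−θ₄)].
Numerator sine = +0.13053; denominator sine = -0.97237.
Result = 0.0756·28.42·(+0.13053) / (0.1763·(-0.97237)) = -1.6359 rad/s; magnitude 1.6359 rad/s.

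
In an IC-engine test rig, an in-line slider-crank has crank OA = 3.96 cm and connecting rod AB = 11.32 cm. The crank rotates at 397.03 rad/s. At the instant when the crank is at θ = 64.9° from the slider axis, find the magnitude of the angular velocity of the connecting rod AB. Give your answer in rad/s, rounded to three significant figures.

62.1

ω = 397 rad/s
The rod makes angle φ with the slider axis where L sinφ = r sinθ; differentiating, L cosφ·φ̇ = r ω cosθ.
L cosφ = √(L² − r² sin²θ) = 0.10737 m.
|ω_rod| = r ω |cosθ| / √(L² − r² sin²θ) = 0.0396·397·0.42420/0.10737 = 62.116 rad/s.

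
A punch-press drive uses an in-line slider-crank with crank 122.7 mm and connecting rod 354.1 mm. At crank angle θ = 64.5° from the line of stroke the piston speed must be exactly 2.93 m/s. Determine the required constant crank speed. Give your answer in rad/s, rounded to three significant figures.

22.9

For an in-line slider-crank, |v_piston| = rω|sinθ|·[1 + r cosθ/√(L² − r² sin²θ)].
With r = 0.1227 m, L = 0.3541 m, θ = 64.5°: the bracketed kinematic factor |dx/dθ| = 0.12814 m.
ω = v/|dx/dθ| = 2.93/0.12814 = 22.865 rad/s.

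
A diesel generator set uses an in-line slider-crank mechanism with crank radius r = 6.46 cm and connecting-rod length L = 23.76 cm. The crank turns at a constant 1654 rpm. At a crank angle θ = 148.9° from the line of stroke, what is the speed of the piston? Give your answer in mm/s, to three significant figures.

4420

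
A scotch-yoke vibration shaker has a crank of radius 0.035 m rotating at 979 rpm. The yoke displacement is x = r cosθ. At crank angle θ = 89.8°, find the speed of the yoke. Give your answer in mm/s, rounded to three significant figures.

ω = 102.5 rad/s (from 979 rpm).
x = r cosθ ⇒ ẋ = −rω sinθ.
|v| = rω|sinθ| = 0.035·102.5·|sin 89.8°| = 3.5882 m/s = 3588.2 mm/s.

3590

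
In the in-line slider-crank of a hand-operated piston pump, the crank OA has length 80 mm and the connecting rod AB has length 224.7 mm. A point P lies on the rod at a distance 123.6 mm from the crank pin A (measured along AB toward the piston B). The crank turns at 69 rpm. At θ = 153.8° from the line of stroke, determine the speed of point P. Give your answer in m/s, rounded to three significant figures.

ω = 7.226 rad/s.  Crank-pin speed |V_A| = rω = 0.57805 m/s, perpendicular to OA.
Rod angle: sinφ = −(r/L) sinθ ⇒ φ = -9.044°; ω_rod = −rω cosθ/√(L²−r²sin²θ) = +2.3373 rad/s.
V_P = V_A + ω_rod × AP, with AP = 0.1236 m along the rod.
Components: V_Px = −rω sinθ − a·ω_rod·sinφ = -0.2098 m/s;  V_Py = rω cosθ + a·ω_rod·cosφ = -0.23336 m/s.
|V_P| = √(V_Px² + V_Py²) = 0.31381 m/s.

0.314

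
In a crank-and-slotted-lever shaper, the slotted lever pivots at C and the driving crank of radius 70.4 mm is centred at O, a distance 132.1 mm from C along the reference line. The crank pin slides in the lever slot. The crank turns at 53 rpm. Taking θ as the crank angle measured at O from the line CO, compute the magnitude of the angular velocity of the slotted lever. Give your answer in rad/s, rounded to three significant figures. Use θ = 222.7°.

ω = 5.55 rad/s (from 53 rpm).
Crank pin A relative to C: A = (d + r cosθ, r sinθ); lever angle φ = atan2(r sinθ, d + r cosθ).
Differentiating tanφ: φ̇ = rω(d cosθ + r)/(d² + r² + 2dr cosθ).
d² + r² + 2dr cosθ = |CA|² = 0.00873739 m²;  d cosθ + r = -0.026682 m.
|ω_lever| = |0.0704·5.55·-0.026682| / 0.00873739 = 1.1932 rad/s.

1.19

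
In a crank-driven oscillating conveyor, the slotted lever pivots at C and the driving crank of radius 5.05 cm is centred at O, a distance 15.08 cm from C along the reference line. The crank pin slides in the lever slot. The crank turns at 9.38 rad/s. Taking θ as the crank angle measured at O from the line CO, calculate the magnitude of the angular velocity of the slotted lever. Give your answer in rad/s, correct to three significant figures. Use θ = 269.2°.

0.914

ω = 9.38 rad/s
Crank pin A relative to C: A = (d + r cosθ, r sinθ); lever angle φ = atan2(r sinθ, d + r cosθ).
Differentiating tanφ: φ̇ = rω(d cosθ + r)/(d² + r² + 2dr cosθ).
d² + r² + 2dr cosθ = |CA|² = 0.0250782 m²;  d cosθ + r = +0.048395 m.
|ω_lever| = |0.0505·9.38·+0.048395| / 0.0250782 = 0.9141 rad/s.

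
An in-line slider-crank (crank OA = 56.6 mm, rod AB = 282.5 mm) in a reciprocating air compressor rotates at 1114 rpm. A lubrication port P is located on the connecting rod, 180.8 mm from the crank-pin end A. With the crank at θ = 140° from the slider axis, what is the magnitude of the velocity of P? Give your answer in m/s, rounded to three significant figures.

4.24

ω = 116.7 rad/s.  Crank-pin speed |V_A| = rω = 6.6028 m/s, perpendicular to OA.
Rod angle: sinφ = −(r/L) sinθ ⇒ φ = -7.399°; ω_rod = −rω cosθ/√(L²−r²sin²θ) = +18.055 rad/s.
V_P = V_A + ω_rod × AP, with AP = 0.1808 m along the rod.
Components: V_Px = −rω sinθ − a·ω_rod·sinφ = -3.8238 m/s;  V_Py = rω cosθ + a·ω_rod·cosφ = -1.8209 m/s.
|V_P| = √(V_Px² + V_Py²) = 4.2352 m/s.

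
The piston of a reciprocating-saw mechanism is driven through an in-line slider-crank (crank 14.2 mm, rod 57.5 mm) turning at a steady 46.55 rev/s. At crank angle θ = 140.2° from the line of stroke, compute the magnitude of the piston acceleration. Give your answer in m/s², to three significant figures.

874

ω = 2π·46.5 = 292.5 rad/s
x(θ) = r cosθ + √(L² − r² sin²θ); with ω constant, a = ω²·d²x/dθ².
d²x/dθ² = −r cosθ − r²(cos2θ)/√u − r⁴ sin²2θ/(4u^{3/2}),  u = L² − r² sin²θ = 0.00322363 m².
Substituting r = 0.0142 m, L = 0.0575 m, θ = 140.2°: d²x/dθ² = +0.010215 m.
a = ω²·d²x/dθ² = (292.5)²·(+0.010215) = +873.83 m/s²;  |a| = 873.83 m/s².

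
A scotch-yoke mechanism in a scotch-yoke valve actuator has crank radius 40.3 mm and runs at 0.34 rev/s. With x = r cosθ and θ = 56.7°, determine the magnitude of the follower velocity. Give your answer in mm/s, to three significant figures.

72.0

ω = 2.136 rad/s (from 0.34 rev/s).
x = r cosθ ⇒ ẋ = −rω sinθ.
|v| = rω|sinθ| = 0.0403·2.136·|sin 56.7°| = 0.071956 m/s = 71.956 mm/s.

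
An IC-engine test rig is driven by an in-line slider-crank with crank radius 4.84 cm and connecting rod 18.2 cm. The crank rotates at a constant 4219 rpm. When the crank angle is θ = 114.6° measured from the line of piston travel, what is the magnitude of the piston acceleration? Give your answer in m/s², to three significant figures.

ω = 2π·4219/60 = 441.8 rad/s
x(θ) = r cosθ + √(L² − r² sin²θ); with ω constant, a = ω²·d²x/dθ².
d²x/dθ² = −r cosθ − r²(cos2θ)/√u − r⁴ sin²2θ/(4u^{3/2}),  u = L² − r² sin²θ = 0.0311874 m².
Substituting r = 0.0484 m, L = 0.182 m, θ = 114.6°: d²x/dθ² = +0.028673 m.
a = ω²·d²x/dθ² = (441.8)²·(+0.028673) = +5596.9 m/s²;  |a| = 5596.9 m/s².

5600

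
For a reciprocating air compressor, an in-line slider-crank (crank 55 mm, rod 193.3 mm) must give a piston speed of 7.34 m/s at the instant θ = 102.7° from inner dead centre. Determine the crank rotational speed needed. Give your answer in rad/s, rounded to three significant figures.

146

For an in-line slider-crank, |v_piston| = rω|sinθ|·[1 + r cosθ/√(L² − r² sin²θ)].
With r = 0.055 m, L = 0.1933 m, θ = 102.7°: the bracketed kinematic factor |dx/dθ| = 0.050161 m.
ω = v/|dx/dθ| = 7.34/0.050161 = 146.33 rad/s.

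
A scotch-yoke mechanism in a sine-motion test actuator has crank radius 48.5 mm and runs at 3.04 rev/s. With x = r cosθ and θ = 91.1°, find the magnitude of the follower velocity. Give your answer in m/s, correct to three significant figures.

0.926

ω = 19.1 rad/s (from 3.04 rev/s).
x = r cosθ ⇒ ẋ = −rω sinθ.
|v| = rω|sinθ| = 0.0485·19.1·|sin 91.1°| = 0.92622 m/s.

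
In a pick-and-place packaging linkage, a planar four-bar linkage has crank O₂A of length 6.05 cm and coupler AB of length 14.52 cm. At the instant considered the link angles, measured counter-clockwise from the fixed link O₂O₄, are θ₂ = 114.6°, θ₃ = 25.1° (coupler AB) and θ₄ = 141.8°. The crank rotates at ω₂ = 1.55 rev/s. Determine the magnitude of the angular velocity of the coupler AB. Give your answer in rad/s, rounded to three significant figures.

2.08

ω₂ = 9.739 rad/s (from 1.55 rev/s).
Differentiating the loop-closure r₂e^{iθ₂}+r₃e^{iθ₃}=r₁+r₄e^{iθ₄} gives r₂ω₂e^{iθ₂}+r₃ω₃e^{iθ₃}=r₄ω₄e^{iθ₄}.
Eliminating the other unknown: ω₃ = r₂ω₂ sin(θ₄−θ₂) / [r₃ sin(θ₃−θ₄)].
Numerator sine = +0.45710; denominator sine = -0.89337.
Result = 0.0605·9.739·(+0.45710) / (0.1452·(-0.89337)) = -2.0762 rad/s; magnitude 2.0762 rad/s.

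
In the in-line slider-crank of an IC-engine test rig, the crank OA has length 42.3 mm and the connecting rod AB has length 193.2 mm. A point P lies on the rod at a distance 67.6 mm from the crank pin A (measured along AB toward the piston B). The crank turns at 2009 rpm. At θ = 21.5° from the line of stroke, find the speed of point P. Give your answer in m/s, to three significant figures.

6.42

ω = 210.4 rad/s.  Crank-pin speed |V_A| = rω = 8.8992 m/s, perpendicular to OA.
Rod angle: sinφ = −(r/L) sinθ ⇒ φ = -4.603°; ω_rod = −rω cosθ/√(L²−r²sin²θ) = -42.995 rad/s.
V_P = V_A + ω_rod × AP, with AP = 0.0676 m along the rod.
Components: V_Px = −rω sinθ − a·ω_rod·sinφ = -3.4948 m/s;  V_Py = rω cosθ + a·ω_rod·cosφ = +5.3828 m/s.
|V_P| = √(V_Px² + V_Py²) = 6.4178 m/s.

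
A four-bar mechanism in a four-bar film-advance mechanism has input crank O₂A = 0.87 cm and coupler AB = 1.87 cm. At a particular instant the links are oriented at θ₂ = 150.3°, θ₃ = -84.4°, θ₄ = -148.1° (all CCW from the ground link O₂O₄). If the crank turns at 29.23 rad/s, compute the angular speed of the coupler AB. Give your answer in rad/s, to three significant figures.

ω₂ = 29.23 rad/s
Differentiating the loop-closure r₂e^{iθ₂}+r₃e^{iθ₃}=r₁+r₄e^{iθ₄} gives r₂ω₂e^{iθ₂}+r₃ω₃e^{iθ₃}=r₄ω₄e^{iθ₄}.
Eliminating the other unknown: ω₃ = r₂ω₂ sin(θ₄−θ₂) / [r₃ sin(θ₃−θ₄)].
Numerator sine = +0.87965; denominator sine = +0.89649.
Result = 0.0087·29.23·(+0.87965) / (0.0187·(+0.89649)) = +13.344 rad/s; magnitude 13.344 rad/s.

13.3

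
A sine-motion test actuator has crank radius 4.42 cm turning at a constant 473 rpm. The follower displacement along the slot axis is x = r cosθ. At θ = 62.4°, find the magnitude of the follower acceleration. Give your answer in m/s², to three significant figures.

ω = 49.53 rad/s (from 473 rpm).
x = r cosθ ⇒ ẍ = −rω² cosθ (ω constant).
|a| = rω²|cosθ| = 0.0442·(49.53)²·|cos 62.4°| = 50.241 m/s².

50.2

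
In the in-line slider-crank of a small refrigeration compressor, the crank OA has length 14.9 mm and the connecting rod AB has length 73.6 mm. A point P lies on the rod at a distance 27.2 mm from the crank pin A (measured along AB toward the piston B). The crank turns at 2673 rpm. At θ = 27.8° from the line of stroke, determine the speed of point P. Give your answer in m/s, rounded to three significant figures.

ω = 279.9 rad/s.  Crank-pin speed |V_A| = rω = 4.1707 m/s, perpendicular to OA.
Rod angle: sinφ = −(r/L) sinθ ⇒ φ = -5.418°; ω_rod = −rω cosθ/√(L²−r²sin²θ) = -50.352 rad/s.
V_P = V_A + ω_rod × AP, with AP = 0.0272 m along the rod.
Components: V_Px = −rω sinθ − a·ω_rod·sinφ = -2.0745 m/s;  V_Py = rω cosθ + a·ω_rod·cosφ = +2.3259 m/s.
|V_P| = √(V_Px² + V_Py²) = 3.1166 m/s.

3.12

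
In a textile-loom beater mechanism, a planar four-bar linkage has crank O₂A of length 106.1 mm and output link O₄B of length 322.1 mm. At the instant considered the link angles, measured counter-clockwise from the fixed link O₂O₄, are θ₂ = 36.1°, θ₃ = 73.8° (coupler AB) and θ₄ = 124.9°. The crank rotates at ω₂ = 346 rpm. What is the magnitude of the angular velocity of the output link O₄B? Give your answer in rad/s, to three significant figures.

9.38

ω₂ = 36.23 rad/s (from 346 rpm).
Differentiating the loop-closure r₂e^{iθ₂}+r₃e^{iθ₃}=r₁+r₄e^{iθ₄} gives r₂ω₂e^{iθ₂}+r₃ω₃e^{iθ₃}=r₄ω₄e^{iθ₄}.
Eliminating the other unknown: ω₄ = r₂ω₂ sin(θ₂−θ₃) / [r₄ sin(θ₄−θ₃)].
Numerator sine = -0.61153; denominator sine = +0.77824.
Result = 0.1061·36.23·(-0.61153) / (0.3221·(+0.77824)) = -9.3784 rad/s; magnitude 9.3784 rad/s.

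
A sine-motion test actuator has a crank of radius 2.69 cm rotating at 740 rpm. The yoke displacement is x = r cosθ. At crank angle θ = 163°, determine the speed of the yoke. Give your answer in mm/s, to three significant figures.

609

ω = 77.49 rad/s (from 740 rpm).
x = r cosθ ⇒ ẋ = −rω sinθ.
|v| = rω|sinθ| = 0.0269·77.49·|sin 163°| = 0.60946 m/s = 609.46 mm/s.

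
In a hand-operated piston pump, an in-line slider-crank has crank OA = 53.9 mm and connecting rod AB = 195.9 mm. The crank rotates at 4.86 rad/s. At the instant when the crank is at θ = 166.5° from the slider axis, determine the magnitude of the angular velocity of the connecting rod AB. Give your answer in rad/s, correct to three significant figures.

1.30

ω = 4.86 rad/s
The rod makes angle φ with the slider axis where L sinφ = r sinθ; differentiating, L cosφ·φ̇ = r ω cosθ.
L cosφ = √(L² − r² sin²θ) = 0.1955 m.
|ω_rod| = r ω |cosθ| / √(L² − r² sin²θ) = 0.0539·4.86·0.97237/0.1955 = 1.3029 rad/s.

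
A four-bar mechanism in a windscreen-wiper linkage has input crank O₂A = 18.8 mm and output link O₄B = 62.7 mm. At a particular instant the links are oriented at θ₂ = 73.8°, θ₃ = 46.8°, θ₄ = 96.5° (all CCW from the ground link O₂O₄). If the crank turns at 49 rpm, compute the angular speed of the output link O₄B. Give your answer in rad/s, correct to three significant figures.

0.916

ω₂ = 5.131 rad/s (from 49 rpm).
Differentiating the loop-closure r₂e^{iθ₂}+r₃e^{iθ₃}=r₁+r₄e^{iθ₄} gives r₂ω₂e^{iθ₂}+r₃ω₃e^{iθ₃}=r₄ω₄e^{iθ₄}.
Eliminating the other unknown: ω₄ = r₂ω₂ sin(θ₂−θ₃) / [r₄ sin(θ₄−θ₃)].
Numerator sine = +0.45399; denominator sine = +0.76267.
Result = 0.0188·5.131·(+0.45399) / (0.0627·(+0.76267)) = +0.91585 rad/s; magnitude 0.91585 rad/s.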